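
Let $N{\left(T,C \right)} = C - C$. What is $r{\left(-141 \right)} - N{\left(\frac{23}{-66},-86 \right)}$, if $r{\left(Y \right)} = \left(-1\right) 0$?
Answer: $0$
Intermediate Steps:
$N{\left(T,C \right)} = 0$
$r{\left(Y \right)} = 0$
$r{\left(-141 \right)} - N{\left(\frac{23}{-66},-86 \right)} = 0 - 0 = 0 + 0 = 0$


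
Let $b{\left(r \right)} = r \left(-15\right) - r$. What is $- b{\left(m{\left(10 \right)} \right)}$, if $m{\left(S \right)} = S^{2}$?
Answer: $1600$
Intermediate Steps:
$b{\left(r \right)} = - 16 r$ ($b{\left(r \right)} = - 15 r - r = - 16 r$)
$- b{\left(m{\left(10 \right)} \right)} = - \left(-16\right) 10^{2} = - \left(-16\right) 100 = \left(-1\right) \left(-1600\right) = 1600$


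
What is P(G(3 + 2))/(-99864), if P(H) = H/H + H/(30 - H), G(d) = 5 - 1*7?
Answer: -5/532608 ≈ -9.3878e-6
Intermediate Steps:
G(d) = -2 (G(d) = 5 - 7 = -2)
P(H) = 1 + H/(30 - H)
P(G(3 + 2))/(-99864) = -30/(-30 - 2)/(-99864) = -30/(-32)*(-1/99864) = -30*(-1/32)*(-1/99864) = (15/16)*(-1/99864) = -5/532608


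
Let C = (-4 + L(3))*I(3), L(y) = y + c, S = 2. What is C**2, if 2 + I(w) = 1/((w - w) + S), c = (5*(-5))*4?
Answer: 91809/4 ≈ 22952.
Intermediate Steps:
c = -100 (c = -25*4 = -100)
I(w) = -3/2 (I(w) = -2 + 1/((w - w) + 2) = -2 + 1/(0 + 2) = -2 + 1/2 = -3/2)
L(y) = -100 + y (L(y) = y - 100 = -100 + y)
C = 303/2 (C = (-4 + (-100 + 3))*(-3/2) = (-4 - 97)*(-3/2) = -101*(-3/2) = 303/2 ≈ 151.50)
C**2 = (303/2)**2 = 91809/4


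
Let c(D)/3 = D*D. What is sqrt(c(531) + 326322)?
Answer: 3*sqrt(130245) ≈ 1082.7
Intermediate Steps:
c(D) = 3*D**2 (c(D) = 3*(D*D) = 3*D**2)
sqrt(c(531) + 326322) = sqrt(3*531**2 + 326322) = sqrt(3*281961 + 326322) = sqrt(845883 + 326322) = sqrt(1172205) = 3*sqrt(130245)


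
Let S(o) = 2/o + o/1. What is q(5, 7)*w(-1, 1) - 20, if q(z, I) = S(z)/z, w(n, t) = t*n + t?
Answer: -20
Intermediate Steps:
w(n, t) = t + n*t (w(n, t) = n*t + t = t + n*t)
S(o) = o + 2/o (S(o) = 2/o + o*1 = 2/o + o = o + 2/o)
q(z, I) = (z + 2/z)/z
q(5, 7)*w(-1, 1) - 20 = (1 + 2/5²)*(1*(1 - 1)) - 20 = (1 + 2*(1/25))*(1*0) - 20 = (1 + 2/25)*0 - 20 = (27/25)*0 - 20 = 0 - 20 = -20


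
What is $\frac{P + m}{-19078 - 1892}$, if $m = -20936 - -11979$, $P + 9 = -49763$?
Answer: $\frac{58729}{20970} \approx 2.8006$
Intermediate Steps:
$P = -49772$ ($P = -9 - 49763 = -49772$)
$m = -8957$ ($m = -20936 + 11979 = -8957$)
$\frac{P + m}{-19078 - 1892} = \frac{-49772 - 8957}{-19078 - 1892} = - \frac{58729}{-20970} = \left(-58729\right) \left(- \frac{1}{20970}\right) = \frac{58729}{20970}$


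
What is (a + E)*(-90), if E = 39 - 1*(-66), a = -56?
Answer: -4410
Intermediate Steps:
E = 105 (E = 39 + 66 = 105)
(a + E)*(-90) = (-56 + 105)*(-90) = 49*(-90) = -4410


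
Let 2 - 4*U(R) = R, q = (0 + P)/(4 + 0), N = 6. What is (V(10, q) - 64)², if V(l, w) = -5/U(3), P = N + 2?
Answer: 1936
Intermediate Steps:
P = 8 (P = 6 + 2 = 8)
q = 2 (q = (0 + 8)/(4 + 0) = 8/4 = 8*(¼) = 2)
U(R) = ½ - R/4
V(l, w) = 20 (V(l, w) = -5/(½ - ¼*3) = -5/(½ - ¾) = -5/(-¼) = -5*(-4) = 20)
(V(10, q) - 64)² = (20 - 64)² = (-44)² = 1936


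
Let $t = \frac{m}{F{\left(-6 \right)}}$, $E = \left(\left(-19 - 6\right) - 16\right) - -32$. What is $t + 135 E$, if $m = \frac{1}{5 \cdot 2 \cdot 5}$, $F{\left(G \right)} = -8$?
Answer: $- \frac{486001}{400} \approx -1215.0$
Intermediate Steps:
$m = \frac{1}{50}$ ($m = \frac{1}{10 \cdot 5} = \frac{1}{50} \approx 0.02$)
$E = -9$ ($E = \left(-25 - 16\right) + 32 = -41 + 32 = -9$)
$t = - \frac{1}{400}$ ($t = \frac{1}{50 \left(-8\right)} = \frac{1}{50} \left(- \frac{1}{8}\right) = - \frac{1}{400} \approx -0.0025$)
$t + 135 E = - \frac{1}{400} + 135 \left(-9\right) = - \frac{1}{400} - 1215 = - \frac{486001}{400}$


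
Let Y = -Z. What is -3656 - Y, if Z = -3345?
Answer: -7001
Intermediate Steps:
Y = 3345 (Y = -1*(-3345) = 3345)
-3656 - Y = -3656 - 1*3345 = -3656 - 3345 = -7001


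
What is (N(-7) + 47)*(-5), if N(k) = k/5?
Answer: -228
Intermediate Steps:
N(k) = k/5 (N(k) = k*(⅕) = k/5)
(N(-7) + 47)*(-5) = ((⅕)*(-7) + 47)*(-5) = (-7/5 + 47)*(-5) = (228/5)*(-5) = -228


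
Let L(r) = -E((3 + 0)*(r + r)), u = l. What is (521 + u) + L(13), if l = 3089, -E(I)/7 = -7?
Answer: 3561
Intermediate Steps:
E(I) = 49 (E(I) = -7*(-7) = 49)
u = 3089
L(r) = -49 (L(r) = -1*49 = -49)
(521 + u) + L(13) = (521 + 3089) - 49 = 3610 - 49 = 3561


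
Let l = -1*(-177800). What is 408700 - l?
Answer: 230900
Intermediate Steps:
l = 177800
408700 - l = 408700 - 1*177800 = 408700 - 177800 = 230900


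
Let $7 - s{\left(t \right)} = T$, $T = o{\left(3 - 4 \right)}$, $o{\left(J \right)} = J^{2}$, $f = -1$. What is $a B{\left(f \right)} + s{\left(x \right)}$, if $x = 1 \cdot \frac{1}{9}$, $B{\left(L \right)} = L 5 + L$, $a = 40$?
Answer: $-234$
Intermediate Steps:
$B{\left(L \right)} = 6 L$ ($B{\left(L \right)} = 5 L + L = 6 L$)
$T = 1$ ($T = \left(3 - 4\right)^{2} = \left(-1\right)^{2} = 1$)
$x = \frac{1}{9}$ ($x = 1 \cdot \frac{1}{9} = \frac{1}{9} \approx 0.11111$)
$s{\left(t \right)} = 6$ ($s{\left(t \right)} = 7 - 1 = 6$)
$a B{\left(f \right)} + s{\left(x \right)} = 40 \cdot 6 \left(-1\right) + 6 = 40 \left(-6\right) + 6 = -240 + 6 = -234$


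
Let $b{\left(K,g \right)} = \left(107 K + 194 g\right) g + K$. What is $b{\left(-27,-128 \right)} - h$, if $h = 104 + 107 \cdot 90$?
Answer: $3538527$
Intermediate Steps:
$h = 9734$ ($h = 104 + 9630 = 9734$)
$b{\left(K,g \right)} = K + g \left(107 K + 194 g\right)$ ($b{\left(K,g \right)} = g \left(107 K + 194 g\right) + K = K + g \left(107 K + 194 g\right)$)
$b{\left(-27,-128 \right)} - h = \left(-27 + 194 \left(-128\right)^{2} + 107 \left(-27\right) \left(-128\right)\right) - 9734 = \left(-27 + 194 \cdot 16384 + 369792\right) - 9734 = \left(-27 + 3178496 + 369792\right) - 9734 = 3548261 - 9734 = 3538527$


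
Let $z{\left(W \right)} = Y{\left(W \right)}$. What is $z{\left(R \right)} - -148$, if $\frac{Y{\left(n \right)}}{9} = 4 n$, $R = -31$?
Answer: $-968$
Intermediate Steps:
$Y{\left(n \right)} = 36 n$ ($Y{\left(n \right)} = 9 \cdot 4 n = 36 n$)
$z{\left(W \right)} = 36 W$
$z{\left(R \right)} - -148 = 36 \left(-31\right) - -148 = -1116 + 148 = -968$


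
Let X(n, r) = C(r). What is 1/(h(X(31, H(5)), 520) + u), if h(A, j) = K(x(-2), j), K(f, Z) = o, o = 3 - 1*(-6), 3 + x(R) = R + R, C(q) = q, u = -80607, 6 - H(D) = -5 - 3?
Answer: -1/80598 ≈ -1.2407e-5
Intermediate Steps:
H(D) = 14 (H(D) = 6 - (-5 - 3) = 6 - 1*(-8) = 6 + 8 = 14)
x(R) = -3 + 2*R (x(R) = -3 + (R + R) = -3 + 2*R)
X(n, r) = r
o = 9 (o = 3 + 6 = 9)
K(f, Z) = 9
h(A, j) = 9
1/(h(X(31, H(5)), 520) + u) = 1/(9 - 80607) = 1/(-80598) = -1/80598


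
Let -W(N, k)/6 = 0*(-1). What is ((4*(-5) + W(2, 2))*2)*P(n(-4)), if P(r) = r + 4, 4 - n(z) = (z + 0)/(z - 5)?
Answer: -2720/9 ≈ -302.22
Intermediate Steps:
W(N, k) = 0 (W(N, k) = -0*(-1) = -6*0 = 0)
n(z) = 4 - z/(-5 + z) (n(z) = 4 - (z + 0)/(z - 5) = 4 - z/(-5 + z))
P(r) = 4 + r
((4*(-5) + W(2, 2))*2)*P(n(-4)) = ((4*(-5) + 0)*2)*(4 + (-20 + 3*(-4))/(-5 - 4)) = ((-20 + 0)*2)*(4 + (-20 - 12)/(-9)) = (-20*2)*(4 - ⅑*(-32)) = -40*(4 + 32/9) = -40*68/9 = -2720/9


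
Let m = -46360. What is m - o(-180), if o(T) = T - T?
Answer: -46360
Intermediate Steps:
o(T) = 0
m - o(-180) = -46360 - 1*0 = -46360 + 0 = -46360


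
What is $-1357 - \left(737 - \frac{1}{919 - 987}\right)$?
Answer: $- \frac{142393}{68} \approx -2094.0$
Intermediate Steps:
$-1357 - \left(737 - \frac{1}{919 - 987}\right) = -1357 - \left(737 - \frac{1}{-68}\right) = -1357 - \frac{50117}{68} = - \frac{142393}{68}$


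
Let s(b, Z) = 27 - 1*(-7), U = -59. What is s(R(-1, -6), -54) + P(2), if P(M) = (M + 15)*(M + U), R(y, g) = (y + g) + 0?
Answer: -935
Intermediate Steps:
R(y, g) = g + y (R(y, g) = (g + y) + 0 = g + y)
s(b, Z) = 34 (s(b, Z) = 27 + 7 = 34)
P(M) = (-59 + M)*(15 + M) (P(M) = (M + 15)*(M - 59) = (15 + M)*(-59 + M) = (-59 + M)*(15 + M))
s(R(-1, -6), -54) + P(2) = 34 + (-885 + 2² - 44*2) = 34 + (-885 + 4 - 88) = 34 - 969 = -935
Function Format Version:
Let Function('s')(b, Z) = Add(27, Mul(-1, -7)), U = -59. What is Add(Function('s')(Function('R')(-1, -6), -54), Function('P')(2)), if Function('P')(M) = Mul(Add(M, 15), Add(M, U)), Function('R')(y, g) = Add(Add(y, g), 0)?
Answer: -935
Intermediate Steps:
Function('R')(y, g) = Add(g, y) (Function('R')(y, g) = Add(Add(g, y), 0) = Add(g, y))
Function('s')(b, Z) = 34 (Function('s')(b, Z) = Add(27, 7) = 34)
Function('P')(M) = Mul(Add(-59, M), Add(15, M)) (Function('P')(M) = Mul(Add(M, 15), Add(M, -59)) = Mul(Add(15, M), Add(-59, M)) = Mul(Add(-59, M), Add(15, M)))
Add(Function('s')(Function('R')(-1, -6), -54), Function('P')(2)) = Add(34, Add(-885, Pow(2, 2), Mul(-44, 2))) = Add(34, Add(-885, 4, -88)) = Add(34, -969) = -935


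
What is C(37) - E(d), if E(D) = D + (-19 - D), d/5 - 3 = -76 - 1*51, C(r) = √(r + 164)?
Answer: 19 + √201 ≈ 33.177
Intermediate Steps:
C(r) = √(164 + r)
d = -620 (d = 15 + 5*(-76 - 1*51) = 15 + 5*(-76 - 51) = 15 + 5*(-127) = 15 - 635 = -620)
E(D) = -19
C(37) - E(d) = √(164 + 37) - 1*(-19) = √201 + 19 = 19 + √201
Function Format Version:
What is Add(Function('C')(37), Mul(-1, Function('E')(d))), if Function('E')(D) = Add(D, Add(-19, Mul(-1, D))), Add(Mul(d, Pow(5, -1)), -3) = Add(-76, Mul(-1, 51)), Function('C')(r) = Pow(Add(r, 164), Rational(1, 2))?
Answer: Add(19, Pow(201, Rational(1, 2))) ≈ 33.177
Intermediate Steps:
Function('C')(r) = Pow(Add(164, r), Rational(1, 2))
d = -620 (d = Add(15, Mul(5, Add(-76, Mul(-1, 51)))) = Add(15, Mul(5, Add(-76, -51))) = Add(15, Mul(5, -127)) = Add(15, -635) = -620)
Function('E')(D) = -19
Add(Function('C')(37), Mul(-1, Function('E')(d))) = Add(Pow(Add(164, 37), Rational(1, 2)), Mul(-1, -19)) = Add(Pow(201, Rational(1, 2)), 19) = Add(19, Pow(201, Rational(1, 2)))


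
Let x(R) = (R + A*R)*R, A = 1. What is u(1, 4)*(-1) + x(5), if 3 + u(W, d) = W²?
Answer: 52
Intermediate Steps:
u(W, d) = -3 + W²
x(R) = 2*R² (x(R) = (R + 1*R)*R = (R + R)*R = (2*R)*R = 2*R²)
u(1, 4)*(-1) + x(5) = (-3 + 1²)*(-1) + 2*5² = (-3 + 1)*(-1) + 2*25 = -2*(-1) + 50 = 2 + 50 = 52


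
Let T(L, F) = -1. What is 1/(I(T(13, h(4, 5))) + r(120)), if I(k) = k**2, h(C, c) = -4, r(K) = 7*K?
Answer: 1/841 ≈ 0.0011891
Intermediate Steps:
1/(I(T(13, h(4, 5))) + r(120)) = 1/((-1)**2 + 7*120) = 1/(1 + 840) = 1/841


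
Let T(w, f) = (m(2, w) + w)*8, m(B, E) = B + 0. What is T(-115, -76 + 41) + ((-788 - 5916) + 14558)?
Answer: 6950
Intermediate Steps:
m(B, E) = B
T(w, f) = 16 + 8*w (T(w, f) = (2 + w)*8 = 16 + 8*w)
T(-115, -76 + 41) + ((-788 - 5916) + 14558) = (16 + 8*(-115)) + ((-788 - 5916) + 14558) = (16 - 920) + (-6704 + 14558) = -904 + 7854 = 6950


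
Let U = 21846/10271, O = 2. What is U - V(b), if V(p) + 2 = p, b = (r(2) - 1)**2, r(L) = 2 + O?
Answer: -50051/10271 ≈ -4.8730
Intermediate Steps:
r(L) = 4 (r(L) = 2 + 2 = 4)
U = 21846/10271 (U = 21846*(1/10271) = 21846/10271 ≈ 2.1270)
b = 9 (b = (4 - 1)**2 = 3**2 = 9)
V(p) = -2 + p
U - V(b) = 21846/10271 - (-2 + 9) = 21846/10271 - 1*7 = 21846/10271 - 7 = -50051/10271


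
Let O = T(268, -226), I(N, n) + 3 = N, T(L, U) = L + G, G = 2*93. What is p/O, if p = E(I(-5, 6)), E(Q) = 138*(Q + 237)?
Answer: 15801/227 ≈ 69.608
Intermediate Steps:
G = 186
T(L, U) = 186 + L (T(L, U) = L + 186 = 186 + L)
I(N, n) = -3 + N
E(Q) = 32706 + 138*Q (E(Q) = 138*(237 + Q) = 32706 + 138*Q)
O = 454 (O = 186 + 268 = 454)
p = 31602 (p = 32706 + 138*(-3 - 5) = 32706 + 138*(-8) = 32706 - 1104 = 31602)
p/O = 31602/454 = 31602*(1/454) = 15801/227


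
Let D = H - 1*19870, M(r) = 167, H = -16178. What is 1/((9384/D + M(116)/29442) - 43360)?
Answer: -11055471/479368037807 ≈ -2.3063e-5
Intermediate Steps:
D = -36048 (D = -16178 - 1*19870 = -16178 - 19870 = -36048)
1/((9384/D + M(116)/29442) - 43360) = 1/((9384/(-36048) + 167/29442) - 43360) = 1/((9384*(-1/36048) + 167*(1/29442)) - 43360) = 1/((-391/1502 + 167/29442) - 43360) = 1/(-2815247/11055471 - 43360) = 1/(-479368037807/11055471) = -11055471/479368037807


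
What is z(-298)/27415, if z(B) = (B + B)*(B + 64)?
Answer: 139464/27415 ≈ 5.0871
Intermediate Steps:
z(B) = 2*B*(64 + B) (z(B) = (2*B)*(64 + B) = 2*B*(64 + B))
z(-298)/27415 = (2*(-298)*(64 - 298))/27415 = (2*(-298)*(-234))*(1/27415) = 139464*(1/27415) = 139464/27415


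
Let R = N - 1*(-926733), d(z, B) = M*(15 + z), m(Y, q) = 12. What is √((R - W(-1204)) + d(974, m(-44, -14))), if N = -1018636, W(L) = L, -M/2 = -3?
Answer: I*√84765 ≈ 291.14*I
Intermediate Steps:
M = 6 (M = -2*(-3) = 6)
d(z, B) = 90 + 6*z (d(z, B) = 6*(15 + z) = 90 + 6*z)
R = -91903 (R = -1018636 - 1*(-926733) = -1018636 + 926733 = -91903)
√((R - W(-1204)) + d(974, m(-44, -14))) = √((-91903 - 1*(-1204)) + (90 + 6*974)) = √((-91903 + 1204) + (90 + 5844)) = √(-90699 + 5934) = √(-84765) = I*√84765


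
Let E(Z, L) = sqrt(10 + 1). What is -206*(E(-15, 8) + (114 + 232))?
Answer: -71276 - 206*sqrt(11) ≈ -71959.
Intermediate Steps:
E(Z, L) = sqrt(11)
-206*(E(-15, 8) + (114 + 232)) = -206*(sqrt(11) + (114 + 232)) = -206*(sqrt(11) + 346) = -206*(346 + sqrt(11)) = -71276 - 206*sqrt(11)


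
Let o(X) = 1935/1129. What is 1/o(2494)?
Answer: 1129/1935 ≈ 0.58346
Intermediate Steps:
o(X) = 1935/1129 (o(X) = 1935*(1/1129) = 1935/1129)
1/o(2494) = 1/(1935/1129) = 1129/1935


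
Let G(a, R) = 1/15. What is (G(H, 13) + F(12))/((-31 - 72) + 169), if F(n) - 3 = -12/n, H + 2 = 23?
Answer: 31/990 ≈ 0.031313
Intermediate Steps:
H = 21 (H = -2 + 23 = 21)
F(n) = 3 - 12/n
G(a, R) = 1/15
(G(H, 13) + F(12))/((-31 - 72) + 169) = (1/15 + (3 - 12/12))/((-31 - 72) + 169) = (1/15 + (3 - 12*1/12))/(-103 + 169) = (1/15 + (3 - 1))/66 = (1/15 + 2)*(1/66) = (31/15)*(1/66) = 31/990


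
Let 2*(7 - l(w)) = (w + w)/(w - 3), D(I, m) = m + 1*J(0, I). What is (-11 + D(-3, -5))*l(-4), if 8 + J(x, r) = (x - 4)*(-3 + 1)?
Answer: -720/7 ≈ -102.86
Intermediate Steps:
J(x, r) = -2*x (J(x, r) = -8 + (x - 4)*(-3 + 1) = -8 + (-4 + x)*(-2) = -8 + (8 - 2*x) = -2*x)
D(I, m) = m (D(I, m) = m + 1*(-2*0) = m + 1*0 = m + 0 = m)
l(w) = 7 - w/(-3 + w) (l(w) = 7 - (w + w)/(2*(w - 3)) = 7 - 2*w/(2*(-3 + w)) = 7 - w/(-3 + w))
(-11 + D(-3, -5))*l(-4) = (-11 - 5)*(3*(-7 + 2*(-4))/(-3 - 4)) = -48*(-7 - 8)/(-7) = -48*(-1)*(-15)/7 = -16*45/7 = -720/7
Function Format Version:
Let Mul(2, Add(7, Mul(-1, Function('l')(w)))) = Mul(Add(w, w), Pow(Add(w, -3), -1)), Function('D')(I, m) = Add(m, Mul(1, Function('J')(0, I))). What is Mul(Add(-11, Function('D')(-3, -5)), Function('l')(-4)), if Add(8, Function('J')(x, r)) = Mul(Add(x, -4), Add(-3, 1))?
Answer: Rational(-720, 7) ≈ -102.86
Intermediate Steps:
Function('J')(x, r) = Mul(-2, x) (Function('J')(x, r) = Add(-8, Mul(Add(x, -4), Add(-3, 1))) = Add(-8, Mul(Add(-4, x), -2)) = Add(-8, Add(8, Mul(-2, x))) = Mul(-2, x))
Function('D')(I, m) = m (Function('D')(I, m) = Add(m, Mul(1, Mul(-2, 0))) = Add(m, Mul(1, 0)) = Add(m, 0) = m)
Function('l')(w) = Add(7, Mul(-1, w, Pow(Add(-3, w), -1))) (Function('l')(w) = Add(7, Mul(Rational(-1, 2), Mul(Add(w, w), Pow(Add(w, -3), -1)))) = Add(7, Mul(Rational(-1, 2), Mul(Mul(2, w), Pow(Add(-3, w), -1)))) = Add(7, Mul(Rational(-1, 2), Mul(2, w, Pow(Add(-3, w), -1)))) = Add(7, Mul(-1, w, Pow(Add(-3, w), -1))))
Mul(Add(-11, Function('D')(-3, -5)), Function('l')(-4)) = Mul(Add(-11, -5), Mul(3, Pow(Add(-3, -4), -1), Add(-7, Mul(2, -4)))) = Mul(-16, Mul(3, Pow(-7, -1), Add(-7, -8))) = Mul(-16, Mul(3, Rational(-1, 7), -15)) = Mul(-16, Rational(45, 7)) = Rational(-720, 7)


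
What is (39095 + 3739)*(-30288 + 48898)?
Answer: 797140740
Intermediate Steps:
(39095 + 3739)*(-30288 + 48898) = 42834*18610 = 797140740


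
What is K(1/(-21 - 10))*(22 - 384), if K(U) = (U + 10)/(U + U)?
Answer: 55929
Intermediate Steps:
K(U) = (10 + U)/(2*U) (K(U) = (10 + U)/((2*U)) = (10 + U)*(1/(2*U)) = (10 + U)/(2*U))
K(1/(-21 - 10))*(22 - 384) = ((10 + 1/(-21 - 10))/(2*(1/(-21 - 10))))*(22 - 384) = ((10 + 1/(-31))/(2*(1/(-31))))*(-362) = ((10 - 1/31)/(2*(-1/31)))*(-362) = ((1/2)*(-31)*(309/31))*(-362) = -309/2*(-362) = 55929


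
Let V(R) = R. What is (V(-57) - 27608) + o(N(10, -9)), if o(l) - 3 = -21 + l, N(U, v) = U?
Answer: -27673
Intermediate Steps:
o(l) = -18 + l (o(l) = 3 + (-21 + l) = -18 + l)
(V(-57) - 27608) + o(N(10, -9)) = (-57 - 27608) + (-18 + 10) = -27665 - 8 = -27673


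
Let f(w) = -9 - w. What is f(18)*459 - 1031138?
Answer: -1043531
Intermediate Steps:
f(18)*459 - 1031138 = (-9 - 1*18)*459 - 1031138 = (-9 - 18)*459 - 1031138 = -27*459 - 1031138 = -12393 - 1031138 = -1043531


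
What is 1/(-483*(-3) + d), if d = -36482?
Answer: -1/35033 ≈ -2.8545e-5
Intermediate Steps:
1/(-483*(-3) + d) = 1/(-483*(-3) - 36482) = 1/(1449 - 36482) = 1/(-35033) = -1/35033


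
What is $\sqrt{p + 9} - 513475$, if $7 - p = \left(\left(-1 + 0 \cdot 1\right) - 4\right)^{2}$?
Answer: $-513475 + 3 i \approx -5.1348 \cdot 10^{5} + 3.0 i$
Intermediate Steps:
$p = -18$ ($p = 7 - \left(\left(-1 + 0 \cdot 1\right) - 4\right)^{2} = 7 - \left(\left(-1 + 0\right) - 4\right)^{2} = 7 - \left(-1 - 4\right)^{2} = 7 - \left(-5\right)^{2} = 7 - 25 = -18$)
$\sqrt{p + 9} - 513475 = \sqrt{-18 + 9} - 513475 = \sqrt{-9} - 513475 = 3 i - 513475 = -513475 + 3 i$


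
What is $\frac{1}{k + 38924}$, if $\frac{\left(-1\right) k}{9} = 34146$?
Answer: $- \frac{1}{268390} \approx -3.7259 \cdot 10^{-6}$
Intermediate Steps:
$k = -307314$ ($k = \left(-9\right) 34146 = -307314$)
$\frac{1}{k + 38924} = \frac{1}{-307314 + 38924} = \frac{1}{-268390} = - \frac{1}{268390}$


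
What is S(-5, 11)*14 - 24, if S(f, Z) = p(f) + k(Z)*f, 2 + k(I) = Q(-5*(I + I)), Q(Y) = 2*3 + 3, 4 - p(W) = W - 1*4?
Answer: -332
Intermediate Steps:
p(W) = 8 - W (p(W) = 4 - (W - 1*4) = 4 - (W - 4) = 4 - (-4 + W) = 4 + (4 - W) = 8 - W)
Q(Y) = 9 (Q(Y) = 6 + 3 = 9)
k(I) = 7 (k(I) = -2 + 9 = 7)
S(f, Z) = 8 + 6*f (S(f, Z) = (8 - f) + 7*f = 8 + 6*f)
S(-5, 11)*14 - 24 = (8 + 6*(-5))*14 - 24 = (8 - 30)*14 - 24 = -22*14 - 24 = -308 - 24 = -332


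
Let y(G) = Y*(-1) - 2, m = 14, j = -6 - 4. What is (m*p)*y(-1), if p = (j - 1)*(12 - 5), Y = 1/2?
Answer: 2695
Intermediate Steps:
Y = 1/2 ≈ 0.50000
j = -10
p = -77 (p = (-10 - 1)*(12 - 5) = -11*7 = -77)
y(G) = -5/2 (y(G) = (1/2)*(-1) - 2 = -1/2 - 2 = -5/2)
(m*p)*y(-1) = (14*(-77))*(-5/2) = -1078*(-5/2) = 2695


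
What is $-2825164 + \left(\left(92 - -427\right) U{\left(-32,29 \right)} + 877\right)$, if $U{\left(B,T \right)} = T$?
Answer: $-2809236$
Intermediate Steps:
$-2825164 + \left(\left(92 - -427\right) U{\left(-32,29 \right)} + 877\right) = -2825164 + \left(\left(92 - -427\right) 29 + 877\right) = -2825164 + \left(\left(92 + 427\right) 29 + 877\right) = -2825164 + \left(519 \cdot 29 + 877\right) = -2825164 + \left(15051 + 877\right) = -2825164 + 15928 = -2809236$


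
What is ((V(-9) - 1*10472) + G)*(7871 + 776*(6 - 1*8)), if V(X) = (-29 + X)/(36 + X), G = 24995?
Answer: 2477572477/27 ≈ 9.1762e+7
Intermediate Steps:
V(X) = (-29 + X)/(36 + X)
((V(-9) - 1*10472) + G)*(7871 + 776*(6 - 1*8)) = (((-29 - 9)/(36 - 9) - 1*10472) + 24995)*(7871 + 776*(6 - 1*8)) = ((-38/27 - 10472) + 24995)*(7871 + 776*(6 - 8)) = (((1/27)*(-38) - 10472) + 24995)*(7871 + 776*(-2)) = ((-38/27 - 10472) + 24995)*(7871 - 1552) = (-282782/27 + 24995)*6319 = (392083/27)*6319 = 2477572477/27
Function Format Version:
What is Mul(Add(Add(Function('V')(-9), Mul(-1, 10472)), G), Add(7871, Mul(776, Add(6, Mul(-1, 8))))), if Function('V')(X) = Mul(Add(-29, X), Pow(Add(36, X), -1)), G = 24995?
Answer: Rational(2477572477, 27) ≈ 9.1762e+7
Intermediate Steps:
Function('V')(X) = Mul(Pow(Add(36, X), -1), Add(-29, X))
Mul(Add(Add(Function('V')(-9), Mul(-1, 10472)), G), Add(7871, Mul(776, Add(6, Mul(-1, 8))))) = Mul(Add(Add(Mul(Pow(Add(36, -9), -1), Add(-29, -9)), Mul(-1, 10472)), 24995), Add(7871, Mul(776, Add(6, Mul(-1, 8))))) = Mul(Add(Add(Mul(Pow(27, -1), -38), -10472), 24995), Add(7871, Mul(776, Add(6, -8)))) = Mul(Add(Add(Mul(Rational(1, 27), -38), -10472), 24995), Add(7871, Mul(776, -2))) = Mul(Add(Add(Rational(-38, 27), -10472), 24995), Add(7871, -1552)) = Mul(Add(Rational(-282782, 27), 24995), 6319) = Mul(Rational(392083, 27), 6319) = Rational(2477572477, 27)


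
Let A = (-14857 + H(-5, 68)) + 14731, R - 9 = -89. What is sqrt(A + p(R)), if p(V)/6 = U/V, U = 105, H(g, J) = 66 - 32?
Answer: I*sqrt(1598)/4 ≈ 9.9937*I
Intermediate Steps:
H(g, J) = 34
R = -80 (R = 9 - 89 = -80)
p(V) = 630/V (p(V) = 6*(105/V) = 630/V)
A = -92 (A = (-14857 + 34) + 14731 = -14823 + 14731 = -92)
sqrt(A + p(R)) = sqrt(-92 + 630/(-80)) = sqrt(-92 + 630*(-1/80)) = sqrt(-92 - 63/8) = sqrt(-799/8) = I*sqrt(1598)/4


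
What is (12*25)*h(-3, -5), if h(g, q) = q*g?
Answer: 4500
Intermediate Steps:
h(g, q) = g*q
(12*25)*h(-3, -5) = (12*25)*(-3*(-5)) = 300*15 = 4500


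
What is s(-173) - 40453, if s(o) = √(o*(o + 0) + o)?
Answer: -40453 + 2*√7439 ≈ -40281.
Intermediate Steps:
s(o) = √(o + o²) (s(o) = √(o*o + o) = √(o² + o) = √(o + o²))
s(-173) - 40453 = √(-173*(1 - 173)) - 40453 = √(-173*(-172)) - 40453 = √29756 - 40453 = 2*√7439 - 40453 = -40453 + 2*√7439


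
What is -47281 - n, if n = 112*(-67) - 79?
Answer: -39698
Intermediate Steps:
n = -7583 (n = -7504 - 79 = -7583)
-47281 - n = -47281 - 1*(-7583) = -47281 + 7583 = -39698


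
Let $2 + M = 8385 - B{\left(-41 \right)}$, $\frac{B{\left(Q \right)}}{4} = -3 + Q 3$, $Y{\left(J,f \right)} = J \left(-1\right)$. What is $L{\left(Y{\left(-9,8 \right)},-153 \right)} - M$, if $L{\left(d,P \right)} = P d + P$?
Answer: $-10417$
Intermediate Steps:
$Y{\left(J,f \right)} = - J$
$B{\left(Q \right)} = -12 + 12 Q$ ($B{\left(Q \right)} = 4 \left(-3 + Q 3\right) = 4 \left(-3 + 3 Q\right) = -12 + 12 Q$)
$M = 8887$ ($M = -2 + \left(8385 - \left(-12 + 12 \left(-41\right)\right)\right) = -2 + \left(8385 - \left(-12 - 492\right)\right) = -2 + \left(8385 - -504\right) = -2 + \left(8385 + 504\right) = -2 + 8889 = 8887$)
$L{\left(d,P \right)} = P + P d$
$L{\left(Y{\left(-9,8 \right)},-153 \right)} - M = - 153 \left(1 - -9\right) - 8887 = - 153 \left(1 + 9\right) - 8887 = \left(-153\right) 10 - 8887 = -1530 - 8887 = -10417$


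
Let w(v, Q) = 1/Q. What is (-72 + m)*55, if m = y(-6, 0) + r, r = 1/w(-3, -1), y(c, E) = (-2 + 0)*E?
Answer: -4015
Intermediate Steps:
y(c, E) = -2*E
r = -1 (r = 1/(1/(-1)) = 1/(-1) = -1)
m = -1 (m = -2*0 - 1 = 0 - 1 = -1)
(-72 + m)*55 = (-72 - 1)*55 = -73*55 = -4015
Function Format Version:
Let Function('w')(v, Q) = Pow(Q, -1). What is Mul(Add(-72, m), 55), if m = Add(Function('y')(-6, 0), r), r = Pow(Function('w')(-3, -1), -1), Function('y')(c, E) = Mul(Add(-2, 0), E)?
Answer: -4015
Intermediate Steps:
Function('y')(c, E) = Mul(-2, E)
r = -1 (r = Pow(Pow(-1, -1), -1) = Pow(-1, -1) = -1)
m = -1 (m = Add(Mul(-2, 0), -1) = Add(0, -1) = -1)
Mul(Add(-72, m), 55) = Mul(Add(-72, -1), 55) = Mul(-73, 55) = -4015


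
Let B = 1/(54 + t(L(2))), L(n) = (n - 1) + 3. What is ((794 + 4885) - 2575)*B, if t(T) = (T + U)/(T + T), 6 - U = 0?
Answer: 12416/221 ≈ 56.181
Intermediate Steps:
U = 6 (U = 6 - 1*0 = 6 + 0 = 6)
L(n) = 2 + n (L(n) = (-1 + n) + 3 = 2 + n)
t(T) = (6 + T)/(2*T) (t(T) = (T + 6)/(T + T) = (6 + T)/((2*T)) = (6 + T)*(1/(2*T)) = (6 + T)/(2*T))
B = 4/221 (B = 1/(54 + (6 + (2 + 2))/(2*(2 + 2))) = 1/(54 + (½)*(6 + 4)/4) = 1/(54 + (½)*(¼)*10) = 1/(54 + 5/4) = 1/(221/4) = 4/221 ≈ 0.018100)
((794 + 4885) - 2575)*B = ((794 + 4885) - 2575)*(4/221) = (5679 - 2575)*(4/221) = 3104*(4/221) = 12416/221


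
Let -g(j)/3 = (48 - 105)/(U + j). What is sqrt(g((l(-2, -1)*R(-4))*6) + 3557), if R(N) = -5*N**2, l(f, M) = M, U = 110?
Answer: sqrt(1238292590)/590 ≈ 59.643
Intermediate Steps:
g(j) = 171/(110 + j) (g(j) = -3*(48 - 105)/(110 + j) = -(-171)/(110 + j) = 171/(110 + j))
sqrt(g((l(-2, -1)*R(-4))*6) + 3557) = sqrt(171/(110 - (-5)*(-4)**2*6) + 3557) = sqrt(171/(110 - (-5)*16*6) + 3557) = sqrt(171/(110 - 1*(-80)*6) + 3557) = sqrt(171/(110 + 80*6) + 3557) = sqrt(171/(110 + 480) + 3557) = sqrt(171/590 + 3557) = sqrt(2098801/590) = sqrt(1238292590)/590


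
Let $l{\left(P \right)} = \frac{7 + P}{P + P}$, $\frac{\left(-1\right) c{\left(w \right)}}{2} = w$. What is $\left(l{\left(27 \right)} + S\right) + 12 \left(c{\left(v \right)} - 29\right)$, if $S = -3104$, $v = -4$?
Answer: $- \frac{90595}{27} \approx -3355.4$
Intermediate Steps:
$c{\left(w \right)} = - 2 w$
$l{\left(P \right)} = \frac{7 + P}{2 P}$
$\left(l{\left(27 \right)} + S\right) + 12 \left(c{\left(v \right)} - 29\right) = \left(\frac{7 + 27}{2 \cdot 27} - 3104\right) + 12 \left(\left(-2\right) \left(-4\right) - 29\right) = \left(\frac{1}{2} \cdot \frac{1}{27} \cdot 34 - 3104\right) + 12 \left(8 - 29\right) = \left(\frac{17}{27} - 3104\right) + 12 \left(-21\right) = - \frac{83791}{27} - 252 = - \frac{90595}{27}$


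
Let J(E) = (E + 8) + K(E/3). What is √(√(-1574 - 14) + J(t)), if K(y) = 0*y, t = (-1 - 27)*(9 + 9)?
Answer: √(-496 + 2*I*√397) ≈ 0.89393 + 22.289*I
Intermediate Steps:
t = -504 (t = -28*18 = -504)
K(y) = 0
J(E) = 8 + E (J(E) = (E + 8) + 0 = (8 + E) + 0 = 8 + E)
√(√(-1574 - 14) + J(t)) = √(√(-1574 - 14) + (8 - 504)) = √(√(-1588) - 496) = √(2*I*√397 - 496) = √(-496 + 2*I*√397)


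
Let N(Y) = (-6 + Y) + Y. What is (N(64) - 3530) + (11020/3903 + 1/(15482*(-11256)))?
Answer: -772019154300757/226719274992 ≈ -3405.2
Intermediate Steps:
N(Y) = -6 + 2*Y
(N(64) - 3530) + (11020/3903 + 1/(15482*(-11256))) = ((-6 + 2*64) - 3530) + (11020/3903 + 1/(15482*(-11256))) = ((-6 + 128) - 3530) + (11020*(1/3903) + (1/15482)*(-1/11256)) = (122 - 3530) + (11020/3903 - 1/174265392) = -3408 + 640134871979/226719274992 = -772019154300757/226719274992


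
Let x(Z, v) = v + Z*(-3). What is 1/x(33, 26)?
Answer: -1/73 ≈ -0.013699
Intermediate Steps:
x(Z, v) = v - 3*Z
1/x(33, 26) = 1/(26 - 3*33) = 1/(26 - 99) = 1/(-73) = -1/73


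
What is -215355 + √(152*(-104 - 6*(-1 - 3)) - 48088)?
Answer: -215355 + 2*I*√15062 ≈ -2.1536e+5 + 245.45*I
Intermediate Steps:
-215355 + √(152*(-104 - 6*(-1 - 3)) - 48088) = -215355 + √(152*(-104 - 6*(-4)) - 48088) = -215355 + √(152*(-104 + 24) - 48088) = -215355 + √(152*(-80) - 48088) = -215355 + √(-12160 - 48088) = -215355 + √(-60248) = -215355 + 2*I*√15062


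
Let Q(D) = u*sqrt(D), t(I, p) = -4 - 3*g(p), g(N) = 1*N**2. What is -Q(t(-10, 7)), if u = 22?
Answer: -22*I*sqrt(151) ≈ -270.34*I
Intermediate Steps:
g(N) = N**2
t(I, p) = -4 - 3*p**2
Q(D) = 22*sqrt(D)
-Q(t(-10, 7)) = -22*sqrt(-4 - 3*7**2) = -22*sqrt(-4 - 3*49) = -22*sqrt(-4 - 147) = -22*sqrt(-151) = -22*I*sqrt(151)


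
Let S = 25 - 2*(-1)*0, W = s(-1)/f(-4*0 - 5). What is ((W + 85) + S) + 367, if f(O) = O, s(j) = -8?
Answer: 2393/5 ≈ 478.60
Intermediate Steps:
W = 8/5 (W = -8/(-4*0 - 5) = -8/(0 - 5) = -8/(-5) = -8*(-⅕) = 8/5 ≈ 1.6000)
S = 25 (S = 25 + 2*0 = 25 + 0 = 25)
((W + 85) + S) + 367 = ((8/5 + 85) + 25) + 367 = (433/5 + 25) + 367 = 558/5 + 367 = 2393/5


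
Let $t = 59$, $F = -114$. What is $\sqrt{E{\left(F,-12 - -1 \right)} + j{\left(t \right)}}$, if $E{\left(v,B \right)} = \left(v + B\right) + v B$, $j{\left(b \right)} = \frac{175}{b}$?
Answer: $\frac{\sqrt{3940374}}{59} \approx 33.645$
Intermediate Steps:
$E{\left(v,B \right)} = B + v + B v$ ($E{\left(v,B \right)} = \left(B + v\right) + B v = B + v + B v$)
$\sqrt{E{\left(F,-12 - -1 \right)} + j{\left(t \right)}} = \sqrt{\left(\left(-12 - -1\right) - 114 + \left(-12 - -1\right) \left(-114\right)\right) + \frac{175}{59}} = \sqrt{\left(\left(-12 + 1\right) - 114 + \left(-12 + 1\right) \left(-114\right)\right) + 175 \cdot \frac{1}{59}} = \sqrt{\left(-11 - 114 - -1254\right) + \frac{175}{59}} = \sqrt{\left(-11 - 114 + 1254\right) + \frac{175}{59}} = \sqrt{1129 + \frac{175}{59}} = \sqrt{\frac{66786}{59}} = \frac{\sqrt{3940374}}{59}$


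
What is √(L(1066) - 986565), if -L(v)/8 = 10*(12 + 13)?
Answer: I*√988565 ≈ 994.27*I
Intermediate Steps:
L(v) = -2000 (L(v) = -80*(12 + 13) = -80*25 = -8*250 = -2000)
√(L(1066) - 986565) = √(-2000 - 986565) = √(-988565) = I*√988565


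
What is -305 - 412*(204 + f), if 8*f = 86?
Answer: -88782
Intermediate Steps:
f = 43/4 (f = (⅛)*86 = 43/4 ≈ 10.750)
-305 - 412*(204 + f) = -305 - 412*(204 + 43/4) = -305 - 412*859/4 = -305 - 88477 = -88782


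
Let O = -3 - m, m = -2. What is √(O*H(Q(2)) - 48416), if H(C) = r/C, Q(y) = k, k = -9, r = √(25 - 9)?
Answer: 2*I*√108935/3 ≈ 220.04*I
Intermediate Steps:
r = 4 (r = √16 = 4)
Q(y) = -9
O = -1 (O = -3 - 1*(-2) = -3 + 2 = -1)
H(C) = 4/C
√(O*H(Q(2)) - 48416) = √(-4/(-9) - 48416) = √(-4*(-1)/9 - 48416) = √(-1*(-4/9) - 48416) = √(4/9 - 48416) = √(-435740/9) = 2*I*√108935/3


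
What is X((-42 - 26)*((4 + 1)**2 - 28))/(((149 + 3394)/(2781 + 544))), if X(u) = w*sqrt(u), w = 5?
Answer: 33250*sqrt(51)/3543 ≈ 67.020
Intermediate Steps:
X(u) = 5*sqrt(u)
X((-42 - 26)*((4 + 1)**2 - 28))/(((149 + 3394)/(2781 + 544))) = (5*sqrt((-42 - 26)*((4 + 1)**2 - 28)))/(((149 + 3394)/(2781 + 544))) = (5*sqrt(-68*(5**2 - 28)))/((3543/3325)) = (5*sqrt(-68*(25 - 28)))/((3543*(1/3325))) = (5*sqrt(-68*(-3)))/(3543/3325) = (5*sqrt(204))*(3325/3543) = (5*(2*sqrt(51)))*(3325/3543) = (10*sqrt(51))*(3325/3543) = 33250*sqrt(51)/3543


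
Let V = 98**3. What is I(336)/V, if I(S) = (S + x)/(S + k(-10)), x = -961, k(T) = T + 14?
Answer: -125/64001056 ≈ -1.9531e-6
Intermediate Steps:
k(T) = 14 + T
V = 941192
I(S) = (-961 + S)/(4 + S) (I(S) = (S - 961)/(S + (14 - 10)) = (-961 + S)/(S + 4) = (-961 + S)/(4 + S))
I(336)/V = ((-961 + 336)/(4 + 336))/941192 = (-625/340)*(1/941192) = ((1/340)*(-625))*(1/941192) = -125/68*1/941192 = -125/64001056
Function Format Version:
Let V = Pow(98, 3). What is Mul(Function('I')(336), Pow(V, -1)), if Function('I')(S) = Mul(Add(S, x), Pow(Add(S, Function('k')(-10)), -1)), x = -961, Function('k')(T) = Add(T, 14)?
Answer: Rational(-125, 64001056) ≈ -1.9531e-6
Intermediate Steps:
Function('k')(T) = Add(14, T)
V = 941192
Function('I')(S) = Mul(Pow(Add(4, S), -1), Add(-961, S)) (Function('I')(S) = Mul(Add(S, -961), Pow(Add(S, Add(14, -10)), -1)) = Mul(Add(-961, S), Pow(Add(S, 4), -1)) = Mul(Add(-961, S), Pow(Add(4, S), -1)) = Mul(Pow(Add(4, S), -1), Add(-961, S)))
Mul(Function('I')(336), Pow(V, -1)) = Mul(Mul(Pow(Add(4, 336), -1), Add(-961, 336)), Pow(941192, -1)) = Mul(Mul(Pow(340, -1), -625), Rational(1, 941192)) = Mul(Mul(Rational(1, 340), -625), Rational(1, 941192)) = Mul(Rational(-125, 68), Rational(1, 941192)) = Rational(-125, 64001056)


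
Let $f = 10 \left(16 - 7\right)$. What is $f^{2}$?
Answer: $8100$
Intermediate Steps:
$f = 90$ ($f = 10 \cdot 9 = 90$)
$f^{2} = 90^{2} = 8100$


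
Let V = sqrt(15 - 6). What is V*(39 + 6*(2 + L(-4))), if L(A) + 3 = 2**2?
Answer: 171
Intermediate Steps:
L(A) = 1 (L(A) = -3 + 2**2 = -3 + 4 = 1)
V = 3 (V = sqrt(9) = 3)
V*(39 + 6*(2 + L(-4))) = 3*(39 + 6*(2 + 1)) = 3*(39 + 6*3) = 3*(39 + 18) = 3*57 = 171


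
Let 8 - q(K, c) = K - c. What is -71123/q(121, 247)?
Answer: -71123/134 ≈ -530.77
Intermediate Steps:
q(K, c) = 8 + c - K (q(K, c) = 8 - (K - c) = 8 + (c - K) = 8 + c - K)
-71123/q(121, 247) = -71123/(8 + 247 - 1*121) = -71123/(8 + 247 - 121) = -71123/134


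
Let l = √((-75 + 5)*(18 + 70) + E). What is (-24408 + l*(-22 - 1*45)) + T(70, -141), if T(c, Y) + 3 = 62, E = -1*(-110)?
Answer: -24349 - 3685*I*√2 ≈ -24349.0 - 5211.4*I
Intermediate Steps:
E = 110
T(c, Y) = 59 (T(c, Y) = -3 + 62 = 59)
l = 55*I*√2 (l = √((-75 + 5)*(18 + 70) + 110) = √(-70*88 + 110) = √(-6160 + 110) = √(-6050) = 55*I*√2 ≈ 77.782*I)
(-24408 + l*(-22 - 1*45)) + T(70, -141) = (-24408 + (55*I*√2)*(-22 - 1*45)) + 59 = (-24408 + (55*I*√2)*(-22 - 45)) + 59 = (-24408 + (55*I*√2)*(-67)) + 59 = (-24408 - 3685*I*√2) + 59 = -24349 - 3685*I*√2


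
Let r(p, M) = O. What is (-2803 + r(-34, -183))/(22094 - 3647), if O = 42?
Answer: -251/1677 ≈ -0.14967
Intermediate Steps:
r(p, M) = 42
(-2803 + r(-34, -183))/(22094 - 3647) = (-2803 + 42)/(22094 - 3647) = -2761/18447 = -2761*1/18447 = -251/1677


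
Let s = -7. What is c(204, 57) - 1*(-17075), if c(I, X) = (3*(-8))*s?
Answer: 17243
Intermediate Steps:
c(I, X) = 168 (c(I, X) = (3*(-8))*(-7) = -24*(-7) = 168)
c(204, 57) - 1*(-17075) = 168 - 1*(-17075) = 168 + 17075 = 17243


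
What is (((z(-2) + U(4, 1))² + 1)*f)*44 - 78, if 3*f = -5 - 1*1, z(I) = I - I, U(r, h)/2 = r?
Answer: -5798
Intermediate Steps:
U(r, h) = 2*r
z(I) = 0
f = -2 (f = (-5 - 1*1)/3 = (-5 - 1)/3 = (⅓)*(-6) = -2)
(((z(-2) + U(4, 1))² + 1)*f)*44 - 78 = (((0 + 2*4)² + 1)*(-2))*44 - 78 = (((0 + 8)² + 1)*(-2))*44 - 78 = ((8² + 1)*(-2))*44 - 78 = ((64 + 1)*(-2))*44 - 78 = (65*(-2))*44 - 78 = -130*44 - 78 = -5720 - 78 = -5798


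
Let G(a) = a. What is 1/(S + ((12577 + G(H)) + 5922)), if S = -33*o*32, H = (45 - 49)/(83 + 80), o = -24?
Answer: 163/7146405 ≈ 2.2809e-5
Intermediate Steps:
H = -4/163 ≈ -0.024540
S = 25344 (S = -33*(-24)*32 = 792*32 = 25344)
1/(S + ((12577 + G(H)) + 5922)) = 1/(25344 + ((12577 - 4/163) + 5922)) = 1/(25344 + (2050047/163 + 5922)) = 1/(25344 + 3015333/163) = 1/(7146405/163) = 163/7146405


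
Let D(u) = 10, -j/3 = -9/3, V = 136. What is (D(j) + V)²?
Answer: 21316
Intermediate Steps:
j = 9 (j = -(-27)/3 = -3*(-3) = 9)
(D(j) + V)² = (10 + 136)² = 146² = 21316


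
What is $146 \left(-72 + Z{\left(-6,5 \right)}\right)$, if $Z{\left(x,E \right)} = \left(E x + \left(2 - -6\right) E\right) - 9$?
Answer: $-10366$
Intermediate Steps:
$Z{\left(x,E \right)} = -9 + 8 E + E x$ ($Z{\left(x,E \right)} = \left(E x + \left(2 + 6\right) E\right) - 9 = \left(E x + 8 E\right) - 9 = \left(8 E + E x\right) - 9 = -9 + 8 E + E x$)
$146 \left(-72 + Z{\left(-6,5 \right)}\right) = 146 \left(-72 + \left(-9 + 8 \cdot 5 + 5 \left(-6\right)\right)\right) = 146 \left(-72 - -1\right) = 146 \left(-72 + 1\right) = 146 \left(-71\right) = -10366$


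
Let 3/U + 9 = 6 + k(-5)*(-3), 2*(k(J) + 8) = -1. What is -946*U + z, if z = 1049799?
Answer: 15745093/15 ≈ 1.0497e+6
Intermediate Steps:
k(J) = -17/2 (k(J) = -8 + (1/2)*(-1) = -8 - 1/2 = -17/2)
U = 2/15 (U = 3/(-9 + (6 - 17/2*(-3))) = 3/(-9 + (6 + 51/2)) = 3/(-9 + 63/2) = 3/(45/2) = 3*(2/45) = 2/15 ≈ 0.13333)
-946*U + z = -946*2/15 + 1049799 = -1892/15 + 1049799 = 15745093/15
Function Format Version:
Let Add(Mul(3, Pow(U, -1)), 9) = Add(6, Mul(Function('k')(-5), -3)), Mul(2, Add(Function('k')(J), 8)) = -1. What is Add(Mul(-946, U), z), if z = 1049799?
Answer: Rational(15745093, 15) ≈ 1.0497e+6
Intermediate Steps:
Function('k')(J) = Rational(-17, 2) (Function('k')(J) = Add(-8, Mul(Rational(1, 2), -1)) = Add(-8, Rational(-1, 2)) = Rational(-17, 2))
U = Rational(2, 15) (U = Mul(3, Pow(Add(-9, Add(6, Mul(Rational(-17, 2), -3))), -1)) = Mul(3, Pow(Add(-9, Add(6, Rational(51, 2))), -1)) = Mul(3, Pow(Add(-9, Rational(63, 2)), -1)) = Mul(3, Pow(Rational(45, 2), -1)) = Mul(3, Rational(2, 45)) = Rational(2, 15) ≈ 0.13333)
Add(Mul(-946, U), z) = Add(Mul(-946, Rational(2, 15)), 1049799) = Add(Rational(-1892, 15), 1049799) = Rational(15745093, 15)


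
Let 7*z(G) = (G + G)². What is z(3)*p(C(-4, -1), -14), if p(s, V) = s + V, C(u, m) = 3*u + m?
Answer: -972/7 ≈ -138.86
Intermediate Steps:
C(u, m) = m + 3*u
p(s, V) = V + s
z(G) = 4*G²/7 (z(G) = (G + G)²/7 = (2*G)²/7 = (4*G²)/7 = 4*G²/7)
z(3)*p(C(-4, -1), -14) = ((4/7)*3²)*(-14 + (-1 + 3*(-4))) = ((4/7)*9)*(-14 + (-1 - 12)) = 36*(-14 - 13)/7 = (36/7)*(-27) = -972/7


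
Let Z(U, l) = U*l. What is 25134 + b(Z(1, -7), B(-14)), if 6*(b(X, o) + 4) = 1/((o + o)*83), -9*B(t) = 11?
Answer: 91774757/3652 ≈ 25130.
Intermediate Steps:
B(t) = -11/9 (B(t) = -⅑*11 = -11/9)
b(X, o) = -4 + 1/(996*o) (b(X, o) = -4 + (1/((o + o)*83))/6 = -4 + ((1/83)/(2*o))/6 = -4 + ((1/(2*o))*(1/83))/6 = -4 + (1/(166*o))/6 = -4 + 1/(996*o))
25134 + b(Z(1, -7), B(-14)) = 25134 + (-4 + 1/(996*(-11/9))) = 25134 + (-4 + (1/996)*(-9/11)) = 25134 + (-4 - 3/3652) = 25134 - 14611/3652 = 91774757/3652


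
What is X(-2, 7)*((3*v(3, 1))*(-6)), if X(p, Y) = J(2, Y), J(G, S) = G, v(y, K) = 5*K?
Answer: -180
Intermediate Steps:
X(p, Y) = 2
X(-2, 7)*((3*v(3, 1))*(-6)) = 2*((3*(5*1))*(-6)) = 2*((3*5)*(-6)) = 2*(15*(-6)) = 2*(-90) = -180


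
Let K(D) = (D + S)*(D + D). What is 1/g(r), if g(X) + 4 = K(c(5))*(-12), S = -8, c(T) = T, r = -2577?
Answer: 1/356 ≈ 0.0028090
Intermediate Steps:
K(D) = 2*D*(-8 + D) (K(D) = (D - 8)*(D + D) = (-8 + D)*(2*D) = 2*D*(-8 + D))
g(X) = 356 (g(X) = -4 + (2*5*(-8 + 5))*(-12) = -4 + (2*5*(-3))*(-12) = -4 - 30*(-12) = -4 + 360 = 356)
1/g(r) = 1/356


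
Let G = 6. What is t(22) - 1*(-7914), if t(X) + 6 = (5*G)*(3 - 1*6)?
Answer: 7818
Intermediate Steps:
t(X) = -96 (t(X) = -6 + (5*6)*(3 - 1*6) = -6 + 30*(3 - 6) = -6 + 30*(-3) = -6 - 90 = -96)
t(22) - 1*(-7914) = -96 - 1*(-7914) = -96 + 7914 = 7818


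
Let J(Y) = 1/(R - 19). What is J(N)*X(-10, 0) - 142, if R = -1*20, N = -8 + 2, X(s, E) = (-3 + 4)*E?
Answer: -142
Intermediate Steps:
X(s, E) = E (X(s, E) = 1*E = E)
N = -6
R = -20
J(Y) = -1/39 (J(Y) = 1/(-20 - 19) = 1/(-39) = -1/39)
J(N)*X(-10, 0) - 142 = -1/39*0 - 142 = 0 - 142 = -142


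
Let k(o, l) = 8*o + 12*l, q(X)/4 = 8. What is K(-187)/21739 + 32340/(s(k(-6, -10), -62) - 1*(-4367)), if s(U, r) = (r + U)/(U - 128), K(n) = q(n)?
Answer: 34690165424/4684254503 ≈ 7.4057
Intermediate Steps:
q(X) = 32 (q(X) = 4*8 = 32)
K(n) = 32
s(U, r) = (U + r)/(-128 + U)
K(-187)/21739 + 32340/(s(k(-6, -10), -62) - 1*(-4367)) = 32/21739 + 32340/(((8*(-6) + 12*(-10)) - 62)/(-128 + (8*(-6) + 12*(-10))) - 1*(-4367)) = 32*(1/21739) + 32340/(((-48 - 120) - 62)/(-128 + (-48 - 120)) + 4367) = 32/21739 + 32340/((-168 - 62)/(-128 - 168) + 4367) = 32/21739 + 32340/(-230/(-296) + 4367) = 32/21739 + 32340/(-1/296*(-230) + 4367) = 32/21739 + 32340/(115/148 + 4367) = 32/21739 + 32340/(646431/148) = 32/21739 + 32340*(148/646431) = 32/21739 + 1595440/215477 = 34690165424/4684254503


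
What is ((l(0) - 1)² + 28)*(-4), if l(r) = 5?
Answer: -176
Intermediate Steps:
((l(0) - 1)² + 28)*(-4) = ((5 - 1)² + 28)*(-4) = (4² + 28)*(-4) = (16 + 28)*(-4) = 44*(-4) = -176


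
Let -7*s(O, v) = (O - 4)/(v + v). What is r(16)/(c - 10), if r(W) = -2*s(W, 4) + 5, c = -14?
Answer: -19/84 ≈ -0.22619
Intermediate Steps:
s(O, v) = -(-4 + O)/(14*v) (s(O, v) = -(O - 4)/(7*(v + v)) = -(-4 + O)/(7*(2*v)) = -(-4 + O)*1/(2*v)/7 = -(-4 + O)/(14*v))
r(W) = 34/7 + W/28 (r(W) = -(4 - W)/(7*4) + 5 = -2*(1/14 - W/56) + 5 = (-1/7 + W/28) + 5 = 34/7 + W/28)
r(16)/(c - 10) = (34/7 + (1/28)*16)/(-14 - 10) = (34/7 + 4/7)/(-24) = (38/7)*(-1/24) = -19/84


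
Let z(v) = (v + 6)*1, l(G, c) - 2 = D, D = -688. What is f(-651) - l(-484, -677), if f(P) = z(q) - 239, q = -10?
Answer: 443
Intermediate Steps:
l(G, c) = -686 (l(G, c) = 2 - 688 = -686)
z(v) = 6 + v (z(v) = (6 + v)*1 = 6 + v)
f(P) = -243 (f(P) = (6 - 10) - 239 = -4 - 239 = -243)
f(-651) - l(-484, -677) = -243 - 1*(-686) = -243 + 686 = 443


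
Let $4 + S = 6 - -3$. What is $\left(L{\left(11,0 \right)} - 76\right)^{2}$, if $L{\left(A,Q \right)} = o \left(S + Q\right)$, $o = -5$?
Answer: $10201$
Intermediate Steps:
$S = 5$ ($S = -4 + \left(6 - -3\right) = -4 + \left(6 + 3\right) = -4 + 9 = 5$)
$L{\left(A,Q \right)} = -25 - 5 Q$ ($L{\left(A,Q \right)} = - 5 \left(5 + Q\right) = -25 - 5 Q$)
$\left(L{\left(11,0 \right)} - 76\right)^{2} = \left(\left(-25 - 0\right) - 76\right)^{2} = \left(\left(-25 + 0\right) - 76\right)^{2} = \left(-25 - 76\right)^{2} = \left(-101\right)^{2} = 10201$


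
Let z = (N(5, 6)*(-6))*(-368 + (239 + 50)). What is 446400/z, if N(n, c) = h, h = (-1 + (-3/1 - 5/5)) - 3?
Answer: -9300/79 ≈ -117.72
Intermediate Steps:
h = -8 (h = (-1 + (-3*1 - 5*1/5)) - 3 = (-1 + (-3 - 1)) - 3 = (-1 - 4) - 3 = -5 - 3 = -8)
N(n, c) = -8
z = -3792 (z = (-8*(-6))*(-368 + (239 + 50)) = 48*(-368 + 289) = 48*(-79) = -3792)
446400/z = 446400/(-3792) = 446400*(-1/3792) = -9300/79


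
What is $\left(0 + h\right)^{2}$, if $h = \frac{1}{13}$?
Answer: $\frac{1}{169} \approx 0.0059172$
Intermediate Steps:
$h = \frac{1}{13} \approx 0.076923$
$\left(0 + h\right)^{2} = \left(0 + \frac{1}{13}\right)^{2} = \left(\frac{1}{13}\right)^{2} = \frac{1}{169}$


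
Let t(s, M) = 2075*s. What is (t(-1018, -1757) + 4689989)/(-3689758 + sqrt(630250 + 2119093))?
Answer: -9510864121362/13614311349221 - 2577639*sqrt(2749343)/13614311349221 ≈ -0.69891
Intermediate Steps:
(t(-1018, -1757) + 4689989)/(-3689758 + sqrt(630250 + 2119093)) = (2075*(-1018) + 4689989)/(-3689758 + sqrt(630250 + 2119093)) = (-2112350 + 4689989)/(-3689758 + sqrt(2749343)) = 2577639/(-3689758 + sqrt(2749343))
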